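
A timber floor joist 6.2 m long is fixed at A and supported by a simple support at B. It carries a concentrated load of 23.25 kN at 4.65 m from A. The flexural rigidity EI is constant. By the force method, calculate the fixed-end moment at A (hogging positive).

Take the reaction at B as the redundant and release it; the primary structure is a cantilever fixed at A.
Deflection at B on the released cantilever, summing each load's contribution:
  point load 23.25 at a = 4.65: Pa²(3L − a)/(6EI) = 1169/EI
Tip deflection under a unit load at B: L³/(3EI) = 79.44/EI.
Compatibility at B: δ_0 − R_B·δ_{BB} = 0, so R_B = 1169/79.44 = 14.71 kN.
Moment equilibrium about A: M_A = Σ(load moments about A) − R_B·L = 108.1 − 14.71×6.2 = 16.89 kN·m.

M_A = 16.89 kN·m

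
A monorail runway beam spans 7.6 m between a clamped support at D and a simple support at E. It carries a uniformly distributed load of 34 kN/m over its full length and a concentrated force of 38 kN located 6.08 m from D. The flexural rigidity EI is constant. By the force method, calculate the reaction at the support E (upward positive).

R_E = 123.7 kN

Remove the prop at E; the released (primary) structure is a cantilever built in at D.
Downward deflection at the released point E due to the loads:
  UDL 34: wL⁴/(8EI) = 14179/EI
  point load 38 at a = 6.08: Pa²(3L − a)/(6EI) = 3914/EI
  δ_0 = 18093/EI
Flexibility coefficient — unit upward force at E: δ_{EE} = L³/(3EI) = 146.3/EI.
Compatibility at E: δ_0 − R_E·δ_{EE} = 0, so R_E = 18093/146.3 = 123.7 kN.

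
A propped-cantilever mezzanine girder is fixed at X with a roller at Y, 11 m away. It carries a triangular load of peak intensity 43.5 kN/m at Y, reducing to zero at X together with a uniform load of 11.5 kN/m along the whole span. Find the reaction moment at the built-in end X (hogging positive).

Take the reaction at Y as the redundant and release it; the primary structure is a cantilever fixed at X.
Primary-structure tip deflection at Y by superposition:
  triangular load, peak 43.5 at the free end: 11w₀L⁴/(120EI) = 58381/EI
  UDL 11.5: wL⁴/(8EI) = 21046/EI
  δ_0 = 79427/EI
Tip deflection under a unit load at Y: L³/(3EI) = 443.7/EI.
The prop prevents deflection at Y: R_Y = δ_0/δ_{YY} = 79427/443.7 = 179 kN.
Moment equilibrium about X: M_X = Σ(load moments about X) − R_Y·L = 2450 − 179×11 = 481 kN·m.

M_X = 481 kN·m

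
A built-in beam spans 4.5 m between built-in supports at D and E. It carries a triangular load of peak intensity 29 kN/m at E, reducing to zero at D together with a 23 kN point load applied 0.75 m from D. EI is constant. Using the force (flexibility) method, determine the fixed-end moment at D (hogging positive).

M_D = 31.55 kN·m

Release both end moments; the primary structure is a simply-supported span DE with redundants M_D and M_E.
On the primary (simply-supported) span, the end slopes from the loading are:
  at D: triangular load, peak 29: 7w₀L³/(360EI) = 51.38/EI
  at E: triangular load, peak 29: w₀L³/(45EI) = 58.73/EI
  at D: point load 23 at a = 0.75: Pab(L + b)/(6LEI) = 19.77/EI
  at E: point load 23 at a = 0.75: Pab(L + a)/(6LEI) = 12.58/EI
  θ_D0 = 71.15/EI,  θ_E0 = 71.3/EI
Flexibility coefficients: a unit moment at one end gives L/(3EI) there and L/(6EI) at the far end, so f₁₁ = f₂₂ = 1.5/EI and f₁₂ = f₂₁ = 0.75/EI.
Compatibility — zero rotation at each built-in end:
  1.5 M_D + 0.75 M_E = 71.15
  0.75 M_D + 1.5 M_E = 71.3
Solving the pair gives M_D = 31.55 kN·m and M_E = 31.76 kN·m (hogging).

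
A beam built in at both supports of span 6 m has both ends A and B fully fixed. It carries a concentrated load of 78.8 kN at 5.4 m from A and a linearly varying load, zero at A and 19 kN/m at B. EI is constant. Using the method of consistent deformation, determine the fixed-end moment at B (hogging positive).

M_B = 72.5 kN·m

Release both end moments; the primary structure is a simply-supported span AB with redundants M_A and M_B.
End rotations of the released simple span under the applied load (×1/EI):
  at A: point load 78.8 at a = 5.4: Pab(L + b)/(6LEI) = 46.81/EI
  at B: point load 78.8 at a = 5.4: Pab(L + a)/(6LEI) = 80.85/EI
  at A: triangular load, peak 19: 7w₀L³/(360EI) = 79.8/EI
  at B: triangular load, peak 19: w₀L³/(45EI) = 91.2/EI
  θ_A0 = 126.6/EI,  θ_B0 = 172/EI
Flexibility coefficients: a unit moment at one end gives L/(3EI) there and L/(6EI) at the far end, so f₁₁ = f₂₂ = 2/EI and f₁₂ = f₂₁ = 1/EI.
Compatibility — zero rotation at each built-in end:
  2 M_A + 1 M_B = 126.6
  1 M_A + 2 M_B = 172
Solving the pair gives M_A = 27.06 kN·m and M_B = 72.5 kN·m (hogging).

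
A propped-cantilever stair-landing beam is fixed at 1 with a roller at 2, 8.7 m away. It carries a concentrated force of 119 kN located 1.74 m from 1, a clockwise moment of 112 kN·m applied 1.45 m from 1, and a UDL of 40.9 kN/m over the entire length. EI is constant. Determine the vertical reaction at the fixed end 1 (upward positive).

Choose R_2 as the redundant. The primary structure is the cantilever fixed at 1.
Deflection at 2 on the released cantilever, summing each load's contribution:
  point load 119 at a = 1.74: Pa²(3L − a)/(6EI) = 1463/EI
  clockwise couple 112 at a = 1.45: M₀a(2L − a)/(2EI) = 1295/EI
  UDL 40.9: wL⁴/(8EI) = 29289/EI
  δ_0 = 32047/EI
Flexibility coefficient — unit upward force at 2: δ_{22} = L³/(3EI) = 219.5/EI.
The prop prevents deflection at 2: R_2 = δ_0/δ_{22} = 32047/219.5 = 146 kN.
Vertical equilibrium: R_1 = ΣP − R_2 = 474.8 − 146 = 328.8 kN.

R_1 = 328.8 kN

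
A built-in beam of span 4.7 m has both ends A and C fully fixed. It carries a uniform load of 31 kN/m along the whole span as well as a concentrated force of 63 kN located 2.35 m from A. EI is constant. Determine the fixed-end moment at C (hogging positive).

M_C = 94.08 kN·m

Release both end moments; the primary structure is a simply-supported span AC with redundants M_A and M_C.
End rotations of the released simple span under the applied load (×1/EI):
  at A: UDL 31: wL³/(24EI) = 134.1/EI
  at C: UDL 31: wL³/(24EI) = 134.1/EI
  at A: point load 63 at a = 2.35: Pab(L + b)/(6LEI) = 86.98/EI
  at C: point load 63 at a = 2.35: Pab(L + a)/(6LEI) = 86.98/EI
  θ_A0 = 221.1/EI,  θ_C0 = 221.1/EI
Flexibility coefficients: a unit moment at one end gives L/(3EI) there and L/(6EI) at the far end, so f₁₁ = f₂₂ = 1.567/EI and f₁₂ = f₂₁ = 0.7833/EI.
Compatibility — zero rotation at each built-in end:
  1.567 M_A + 0.7833 M_C = 221.1
  0.7833 M_A + 1.567 M_C = 221.1
Solving the pair gives M_A = 94.08 kN·m and M_C = 94.08 kN·m (hogging).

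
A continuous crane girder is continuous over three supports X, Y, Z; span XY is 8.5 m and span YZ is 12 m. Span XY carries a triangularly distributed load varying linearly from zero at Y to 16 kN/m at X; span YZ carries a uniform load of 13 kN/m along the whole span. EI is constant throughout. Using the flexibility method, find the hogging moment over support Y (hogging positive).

Take M_Y as the redundant. Released structure: two simple spans XY and YZ with a hinge at Y.
End slopes at the hinge Y, treating each span as simply supported:
  span XY: triangular load, peak 16: 7w₀L³/(360EI) = 191.1/EI
  span YZ: UDL 13: wL³/(24EI) = 936/EI
  relative rotation θ_0 = (191.1 + 936)/EI = 1127/EI
A unit hogging moment at Y produces rotation L₁/(3EI) + L₂/(3EI) = 6.833/EI.
Compatibility: M_Y·(L₁+L₂)/(3EI) = θ_0, giving M_Y = 164.9 kN·m (hogging).

M_Y = 164.9 kN·m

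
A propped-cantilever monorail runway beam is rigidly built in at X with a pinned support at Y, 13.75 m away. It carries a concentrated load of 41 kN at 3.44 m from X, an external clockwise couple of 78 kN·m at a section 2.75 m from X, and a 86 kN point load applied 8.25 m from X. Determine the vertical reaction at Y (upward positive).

R_Y = 43.74 kN

Take the reaction at Y as the redundant and release it; the primary structure is a cantilever fixed at X.
Downward deflection at the released point Y due to the loads:
  point load 41 at a = 3.44: Pa²(3L − a)/(6EI) = 3057/EI
  clockwise couple 78 at a = 2.75: M₀a(2L − a)/(2EI) = 2654/EI
  point load 86 at a = 8.25: Pa²(3L − a)/(6EI) = 32194/EI
  δ_0 = 37905/EI
Tip deflection under a unit load at Y: L³/(3EI) = 866.5/EI.
Compatibility at Y: δ_0 − R_Y·δ_{YY} = 0, so R_Y = 37905/866.5 = 43.74 kN.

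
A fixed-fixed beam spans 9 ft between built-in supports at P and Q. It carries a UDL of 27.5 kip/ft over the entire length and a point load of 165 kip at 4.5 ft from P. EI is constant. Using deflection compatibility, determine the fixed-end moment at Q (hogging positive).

M_Q = 371.2 kip·ft

Release both end moments; the primary structure is a simply-supported span PQ with redundants M_P and M_Q.
Simple-span end rotations at P and Q under the given loads:
  at P: UDL 27.5: wL³/(24EI) = 835.3/EI
  at Q: UDL 27.5: wL³/(24EI) = 835.3/EI
  at P: point load 165 at a = 4.5: Pab(L + b)/(6LEI) = 835.3/EI
  at Q: point load 165 at a = 4.5: Pab(L + a)/(6LEI) = 835.3/EI
  θ_P0 = 1671/EI,  θ_Q0 = 1671/EI
Flexibility coefficients: a unit moment at one end gives L/(3EI) there and L/(6EI) at the far end, so f₁₁ = f₂₂ = 3/EI and f₁₂ = f₂₁ = 1.5/EI.
Compatibility — zero rotation at each built-in end:
  3 M_P + 1.5 M_Q = 1671
  1.5 M_P + 3 M_Q = 1671
Solving the pair gives M_P = 371.2 kip·ft and M_Q = 371.2 kip·ft (hogging).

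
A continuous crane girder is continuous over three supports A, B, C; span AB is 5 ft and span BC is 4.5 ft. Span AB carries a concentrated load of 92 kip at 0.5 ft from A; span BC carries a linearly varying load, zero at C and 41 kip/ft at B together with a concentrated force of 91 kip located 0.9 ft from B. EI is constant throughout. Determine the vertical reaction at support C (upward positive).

R_C = 34.25 kip

Take M_B as the redundant. Released structure: two simple spans AB and BC with a hinge at B.
Rotations at B on the released spans (each span's end-slope, ×1/EI):
  span AB: point load 92 at a = 0.5: Pab(L + a)/(6LEI) = 37.95/EI
  span BC: triangular load, peak 41: w₀L³/(45EI) = 83.03/EI
  span BC: point load 91 at a = 0.9: Pab(L + b)/(6LEI) = 88.45/EI
  relative rotation θ_0 = (37.95 + 171.5)/EI = 209.4/EI
A unit hogging moment at B produces rotation L₁/(3EI) + L₂/(3EI) = 3.167/EI.
Compatibility: M_B·(L₁+L₂)/(3EI) = θ_0, giving M_B = 66.13 kip·ft (hogging).
Span BC, ΣM about C: R_B^{BC}·4.5 = 604.4 + 66.13, so R_B^{BC} = 149 kip and R_C = 183.2 − 149 = 34.25 kip.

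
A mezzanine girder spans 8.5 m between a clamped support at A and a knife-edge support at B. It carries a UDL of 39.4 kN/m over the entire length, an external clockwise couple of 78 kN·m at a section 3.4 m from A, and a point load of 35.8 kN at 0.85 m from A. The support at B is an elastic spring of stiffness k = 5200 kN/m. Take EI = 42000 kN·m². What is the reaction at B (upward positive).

R_B = 129.8 kN

Remove the prop at B; the released (primary) structure is a cantilever built in at A.
Deflection at B on the released cantilever, summing each load's contribution:
  UDL 39.4: wL⁴/(8EI) = 25709/EI
  clockwise couple 78 at a = 3.4: M₀a(2L − a)/(2EI) = 1803/EI
  point load 35.8 at a = 0.85: Pa²(3L − a)/(6EI) = 106.3/EI
  δ_0 = 27618/EI
Tip deflection under a unit load at B: L³/(3EI) = 204.7/EI.
With EI = 42000 kN·m²: δ_0 = 0.65758 m and δ_{BB} = 0.004874 m/kN.
Compatibility — the spring shortens by R_B/k under the reaction it provides: δ_0 − R_B·δ_{BB} = R_B/k. With 1/k = 0.000192 m/kN, R_B = δ_0 / (δ_{BB} + 1/k) = 0.65758 / (0.004874 + 0.000192) = 129.8 kN.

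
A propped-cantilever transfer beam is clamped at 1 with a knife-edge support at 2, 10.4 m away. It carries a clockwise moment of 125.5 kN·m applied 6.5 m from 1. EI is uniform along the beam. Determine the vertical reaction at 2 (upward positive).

R_2 = 15.56 kN

Choose R_2 as the redundant. The primary structure is the cantilever fixed at 1.
Deflection at 2 on the released cantilever, summing each load's contribution:
  clockwise couple 125.5 at a = 6.5: M₀a(2L − a)/(2EI) = 5833/EI
Flexibility coefficient — unit upward force at 2: δ_{22} = L³/(3EI) = 375/EI.
The prop prevents deflection at 2: R_2 = δ_0/δ_{22} = 5833/375 = 15.56 kN.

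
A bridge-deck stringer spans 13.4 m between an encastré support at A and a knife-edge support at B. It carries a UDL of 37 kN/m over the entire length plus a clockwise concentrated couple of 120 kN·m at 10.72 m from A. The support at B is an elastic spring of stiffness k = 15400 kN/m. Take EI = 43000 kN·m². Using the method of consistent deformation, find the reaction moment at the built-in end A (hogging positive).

M_A = 786.9 kN·m

Take the reaction at B as the redundant and release it; the primary structure is a cantilever fixed at A.
Free-end deflection of the primary structure under the applied loading (downward +):
  UDL 37: wL⁴/(8EI) = 149118/EI
  clockwise couple 120 at a = 10.72: M₀a(2L − a)/(2EI) = 10343/EI
  δ_0 = 159461/EI
Tip deflection under a unit load at B: L³/(3EI) = 802/EI.
With EI = 43000 kN·m²: δ_0 = 3.7084 m and δ_{BB} = 0.018652 m/kN.
Compatibility — the spring shortens by R_B/k under the reaction it provides: δ_0 − R_B·δ_{BB} = R_B/k. With 1/k = 0.000065 m/kN, R_B = δ_0 / (δ_{BB} + 1/k) = 3.7084 / (0.018652 + 0.000065) = 198.1 kN.
Moment equilibrium about A: M_A = Σ(load moments about A) − R_B·L = 3442 − 198.1×13.4 = 786.9 kN·m.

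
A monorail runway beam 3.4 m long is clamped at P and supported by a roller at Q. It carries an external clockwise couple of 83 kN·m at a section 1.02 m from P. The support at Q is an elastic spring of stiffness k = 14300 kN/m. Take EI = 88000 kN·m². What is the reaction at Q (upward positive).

R_Q = 12.71 kN

Take the reaction at Q as the redundant and release it; the primary structure is a cantilever fixed at P.
Free-end deflection of the primary structure under the applied loading (downward +):
  clockwise couple 83 at a = 1.02: M₀a(2L − a)/(2EI) = 244.7/EI
Tip deflection under a unit load at Q: L³/(3EI) = 13.1/EI.
With EI = 88000 kN·m²: δ_0 = 0.00278 m and δ_{QQ} = 0.000149 m/kN.
Compatibility — the spring shortens by R_Q/k under the reaction it provides: δ_0 − R_Q·δ_{QQ} = R_Q/k. With 1/k = 0.00007 m/kN, R_Q = δ_0 / (δ_{QQ} + 1/k) = 0.00278 / (0.000149 + 0.00007) = 12.71 kN.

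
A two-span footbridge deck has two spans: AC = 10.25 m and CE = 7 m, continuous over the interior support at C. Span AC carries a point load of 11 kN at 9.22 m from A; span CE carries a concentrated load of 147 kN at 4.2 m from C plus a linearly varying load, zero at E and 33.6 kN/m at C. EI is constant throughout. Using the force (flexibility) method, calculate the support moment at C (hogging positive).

Release continuity at C by inserting a hinge; the redundant is the internal moment M_C. The primary structure is two simply-supported spans AC and CE.
Discontinuity in slope at C on the released structure — sum the simple-span end rotations:
  span AC: point load 11 at a = 9.22: Pab(L + a)/(6LEI) = 33.07/EI
  span CE: point load 147 at a = 4.2: Pab(L + b)/(6LEI) = 403.4/EI
  span CE: triangular load, peak 33.6: w₀L³/(45EI) = 256.1/EI
  relative rotation θ_0 = (33.07 + 659.5)/EI = 692.5/EI
A unit hogging moment at C produces rotation L₁/(3EI) + L₂/(3EI) = 5.75/EI.
Slope continuity at C: θ_0 = M_C·5.75/EI, so M_C = 692.5/5.75 = 120.4 kN·m (hogging).

M_C = 120.4 kN·m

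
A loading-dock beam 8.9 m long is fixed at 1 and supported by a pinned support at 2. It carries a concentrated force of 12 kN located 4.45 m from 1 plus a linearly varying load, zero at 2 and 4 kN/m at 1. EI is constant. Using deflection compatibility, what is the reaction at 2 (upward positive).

Release the roller at 2. Primary structure: cantilever fixed at 1.
Deflection at 2 on the released cantilever, summing each load's contribution:
  point load 12 at a = 4.45: Pa²(3L − a)/(6EI) = 881.2/EI
  triangular load, peak 4 at the fixed end: w₀L⁴/(30EI) = 836.6/EI
  δ_0 = 1718/EI
Tip deflection under a unit load at 2: L³/(3EI) = 235/EI.
Compatibility at 2: δ_0 − R_2·δ_{22} = 0, so R_2 = 1718/235 = 7.31 kN.

R_2 = 7.31 kN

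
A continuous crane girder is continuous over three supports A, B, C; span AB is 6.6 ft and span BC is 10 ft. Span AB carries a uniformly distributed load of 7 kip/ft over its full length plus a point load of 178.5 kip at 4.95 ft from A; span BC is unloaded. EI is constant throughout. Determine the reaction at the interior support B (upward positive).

Release continuity at B by inserting a hinge; the redundant is the internal moment M_B. The primary structure is two simply-supported spans AB and BC.
Discontinuity in slope at B on the released structure — sum the simple-span end rotations:
  span AB: UDL 7: wL³/(24EI) = 83.85/EI
  span AB: point load 178.5 at a = 4.95: Pab(L + a)/(6LEI) = 425.2/EI
  relative rotation θ_0 = (509.1 + 0)/EI = 509.1/EI
A unit hogging moment at B produces rotation L₁/(3EI) + L₂/(3EI) = 5.533/EI.
Slope continuity at B: θ_0 = M_B·5.533/EI, so M_B = 509.1/5.533 = 92 kip·ft (hogging).
Span AB, ΣM about A with M_B applied at B: R_B^{AB}·6.6 = 1036 + 92, so R_B^{AB} = 170.9 kip and R_A = 224.7 − 170.9 = 53.79 kip.
Span BC, ΣM about C: R_B^{BC}·10 = 0 + 92, so R_B^{BC} = 9.2 kip and R_C = 0 − 9.2 = -9.2 kip.
R_B = 170.9 + 9.2 = 180.1 kip.

R_B = 180.1 kip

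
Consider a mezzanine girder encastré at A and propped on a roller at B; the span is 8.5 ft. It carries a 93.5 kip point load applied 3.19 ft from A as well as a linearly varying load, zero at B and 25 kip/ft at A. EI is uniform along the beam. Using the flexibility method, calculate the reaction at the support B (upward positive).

Remove the prop at B; the released (primary) structure is a cantilever built in at A.
Free-end deflection of the primary structure under the applied loading (downward +):
  point load 93.5 at a = 3.19: Pa²(3L − a)/(6EI) = 3538/EI
  triangular load, peak 25 at the fixed end: w₀L⁴/(30EI) = 4350/EI
  δ_0 = 7888/EI
Tip deflection under a unit load at B: L³/(3EI) = 204.7/EI.
The prop prevents deflection at B: R_B = δ_0/δ_{BB} = 7888/204.7 = 38.53 kip.

R_B = 38.53 kip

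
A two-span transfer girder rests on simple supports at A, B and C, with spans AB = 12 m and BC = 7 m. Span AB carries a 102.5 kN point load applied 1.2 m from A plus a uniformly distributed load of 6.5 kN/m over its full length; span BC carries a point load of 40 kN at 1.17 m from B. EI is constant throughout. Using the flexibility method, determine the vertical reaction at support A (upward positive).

R_A = 120.8 kN

Release continuity at B by inserting a hinge; the redundant is the internal moment M_B. The primary structure is two simply-supported spans AB and BC.
Discontinuity in slope at B on the released structure — sum the simple-span end rotations:
  span AB: point load 102.5 at a = 1.2: Pab(L + a)/(6LEI) = 243.5/EI
  span AB: UDL 6.5: wL³/(24EI) = 468/EI
  span BC: point load 40 at a = 1.17: Pab(L + b)/(6LEI) = 83.35/EI
  relative rotation θ_0 = (711.5 + 83.35)/EI = 794.9/EI
A unit hogging moment at B produces rotation L₁/(3EI) + L₂/(3EI) = 6.333/EI.
Slope continuity at B: θ_0 = M_B·6.333/EI, so M_B = 794.9/6.333 = 125.5 kN·m (hogging).
Span AB, ΣM about A with M_B applied at B: R_B^{AB}·12 = 591 + 125.5, so R_B^{AB} = 59.71 kN and R_A = 180.5 − 59.71 = 120.8 kN.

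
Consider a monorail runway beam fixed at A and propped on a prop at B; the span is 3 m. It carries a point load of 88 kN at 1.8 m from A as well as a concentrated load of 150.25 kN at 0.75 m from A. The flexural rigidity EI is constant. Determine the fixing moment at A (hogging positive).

Choose R_B as the redundant. The primary structure is the cantilever fixed at A.
Downward deflection at the released point B due to the loads:
  point load 88 at a = 1.8: Pa²(3L − a)/(6EI) = 342.1/EI
  point load 150.25 at a = 0.75: Pa²(3L − a)/(6EI) = 116.2/EI
  δ_0 = 458.4/EI
Tip deflection under a unit load at B: L³/(3EI) = 9/EI.
The prop prevents deflection at B: R_B = δ_0/δ_{BB} = 458.4/9 = 50.93 kN.
Moment equilibrium about A: M_A = Σ(load moments about A) − R_B·L = 271.1 − 50.93×3 = 118.3 kN·m.

M_A = 118.3 kN·m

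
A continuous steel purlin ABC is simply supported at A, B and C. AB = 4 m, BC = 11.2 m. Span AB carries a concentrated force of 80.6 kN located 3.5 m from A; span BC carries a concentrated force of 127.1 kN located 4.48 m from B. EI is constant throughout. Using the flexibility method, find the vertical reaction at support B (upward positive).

R_B = 218.1 kN

Insert a hinge at B; M_B is the redundant, and each span becomes simply supported.
End slopes at the hinge B, treating each span as simply supported:
  span AB: point load 80.6 at a = 3.5: Pab(L + a)/(6LEI) = 44.08/EI
  span BC: point load 127.1 at a = 4.48: Pab(L + b)/(6LEI) = 1020/EI
  relative rotation θ_0 = (44.08 + 1020)/EI = 1064/EI
A unit hogging moment at B produces rotation L₁/(3EI) + L₂/(3EI) = 5.067/EI.
Slope continuity at B: θ_0 = M_B·5.067/EI, so M_B = 1064/5.067 = 210.1 kN·m (hogging).
Span AB, ΣM about A with M_B applied at B: R_B^{AB}·4 = 282.1 + 210.1, so R_B^{AB} = 123 kN and R_A = 80.6 − 123 = -42.45 kN.
Span BC, ΣM about C: R_B^{BC}·11.2 = 854.1 + 210.1, so R_B^{BC} = 95.02 kN and R_C = 127.1 − 95.02 = 32.08 kN.
R_B = 123 + 95.02 = 218.1 kN.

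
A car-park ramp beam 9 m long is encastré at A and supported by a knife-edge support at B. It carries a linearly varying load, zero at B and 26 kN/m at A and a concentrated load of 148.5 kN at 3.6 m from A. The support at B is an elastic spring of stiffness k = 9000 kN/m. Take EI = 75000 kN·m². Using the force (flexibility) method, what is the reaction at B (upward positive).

R_B = 52.49 kN

Take the reaction at B as the redundant and release it; the primary structure is a cantilever fixed at A.
Free-end deflection of the primary structure under the applied loading (downward +):
  triangular load, peak 26 at the fixed end: w₀L⁴/(30EI) = 5686/EI
  point load 148.5 at a = 3.6: Pa²(3L − a)/(6EI) = 7506/EI
  δ_0 = 13192/EI
Flexibility coefficient — unit upward force at B: δ_{BB} = L³/(3EI) = 243/EI.
With EI = 75000 kN·m²: δ_0 = 0.17589 m and δ_{BB} = 0.00324 m/kN.
Compatibility — the spring shortens by R_B/k under the reaction it provides: δ_0 − R_B·δ_{BB} = R_B/k. With 1/k = 0.000111 m/kN, R_B = δ_0 / (δ_{BB} + 1/k) = 0.17589 / (0.00324 + 0.000111) = 52.49 kN.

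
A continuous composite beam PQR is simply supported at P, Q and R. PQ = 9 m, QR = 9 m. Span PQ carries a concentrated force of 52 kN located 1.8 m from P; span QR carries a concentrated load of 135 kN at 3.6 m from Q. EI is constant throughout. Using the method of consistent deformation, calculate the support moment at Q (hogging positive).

Take M_Q as the redundant. Released structure: two simple spans PQ and QR with a hinge at Q.
Rotations at Q on the released spans (each span's end-slope, ×1/EI):
  span PQ: point load 52 at a = 1.8: Pab(L + a)/(6LEI) = 134.8/EI
  span QR: point load 135 at a = 3.6: Pab(L + b)/(6LEI) = 699.8/EI
  relative rotation θ_0 = (134.8 + 699.8)/EI = 834.6/EI
A unit hogging moment at Q produces rotation L₁/(3EI) + L₂/(3EI) = 6/EI.
Slope continuity at Q: θ_0 = M_Q·6/EI, so M_Q = 834.6/6 = 139.1 kN·m (hogging).

M_Q = 139.1 kN·m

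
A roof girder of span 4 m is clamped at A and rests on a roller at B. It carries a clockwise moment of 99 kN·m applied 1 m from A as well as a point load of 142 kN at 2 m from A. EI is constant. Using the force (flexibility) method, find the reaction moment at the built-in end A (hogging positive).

Remove the prop at B; the released (primary) structure is a cantilever built in at A.
Primary-structure tip deflection at B by superposition:
  clockwise couple 99 at a = 1: M₀a(2L − a)/(2EI) = 346.5/EI
  point load 142 at a = 2: Pa²(3L − a)/(6EI) = 946.7/EI
  δ_0 = 1293/EI
Flexibility coefficient — unit upward force at B: δ_{BB} = L³/(3EI) = 21.33/EI.
Compatibility at B: δ_0 − R_B·δ_{BB} = 0, so R_B = 1293/21.33 = 60.62 kN.
Moment equilibrium about A: M_A = Σ(load moments about A) − R_B·L = 383 − 60.62×4 = 140.5 kN·m.

M_A = 140.5 kN·m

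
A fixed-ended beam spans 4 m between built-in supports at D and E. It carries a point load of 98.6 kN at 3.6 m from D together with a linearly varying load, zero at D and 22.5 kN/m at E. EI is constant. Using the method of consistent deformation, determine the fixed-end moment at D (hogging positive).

M_D = 15.55 kN·m

Take the two fixed-end moments M_D, M_E as redundants; the released structure is the simple span DE.
Simple-span end rotations at D and E under the given loads:
  at D: point load 98.6 at a = 3.6: Pab(L + b)/(6LEI) = 26.03/EI
  at E: point load 98.6 at a = 3.6: Pab(L + a)/(6LEI) = 44.96/EI
  at D: triangular load, peak 22.5: 7w₀L³/(360EI) = 28/EI
  at E: triangular load, peak 22.5: w₀L³/(45EI) = 32/EI
  θ_D0 = 54.03/EI,  θ_E0 = 76.96/EI
Flexibility coefficients: a unit moment at one end gives L/(3EI) there and L/(6EI) at the far end, so f₁₁ = f₂₂ = 1.333/EI and f₁₂ = f₂₁ = 0.6667/EI.
Compatibility — zero rotation at each built-in end:
  1.333 M_D + 0.6667 M_E = 54.03
  0.6667 M_D + 1.333 M_E = 76.96
Solving the pair gives M_D = 15.55 kN·m and M_E = 49.95 kN·m (hogging).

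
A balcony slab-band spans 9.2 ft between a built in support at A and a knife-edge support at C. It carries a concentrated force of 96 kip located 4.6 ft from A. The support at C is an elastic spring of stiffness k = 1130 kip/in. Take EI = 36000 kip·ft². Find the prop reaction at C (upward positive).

R_C = 29.7 kip

Release the roller at C. Primary structure: cantilever fixed at A.
Free-end deflection of the primary structure under the applied loading (downward +):
  point load 96 at a = 4.6: Pa²(3L − a)/(6EI) = 7787/EI
Flexibility coefficient — unit upward force at C: δ_{CC} = L³/(3EI) = 259.6/EI.
With EI = 36000 kip·ft²: δ_0 = 0.2163 ft and δ_{CC} = 0.00721 ft/kip.
Compatibility — the spring shortens by R_C/k under the reaction it provides: δ_0 − R_C·δ_{CC} = R_C/k. With 1/k = 1/(1130×12) ft/kip = 0.000074 ft/kip, R_C = δ_0 / (δ_{CC} + 1/k) = 0.2163 / (0.00721 + 0.000074) = 29.7 kip.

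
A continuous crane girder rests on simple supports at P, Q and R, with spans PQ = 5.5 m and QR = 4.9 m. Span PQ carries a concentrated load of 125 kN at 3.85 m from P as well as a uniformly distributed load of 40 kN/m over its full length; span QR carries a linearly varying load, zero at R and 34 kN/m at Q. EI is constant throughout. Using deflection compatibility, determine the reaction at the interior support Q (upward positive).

Release continuity at Q by inserting a hinge; the redundant is the internal moment M_Q. The primary structure is two simply-supported spans PQ and QR.
Discontinuity in slope at Q on the released structure — sum the simple-span end rotations:
  span PQ: point load 125 at a = 3.85: Pab(L + a)/(6LEI) = 225/EI
  span PQ: UDL 40: wL³/(24EI) = 277.3/EI
  span QR: triangular load, peak 34: w₀L³/(45EI) = 88.89/EI
  relative rotation θ_0 = (502.3 + 88.89)/EI = 591.2/EI
A unit hogging moment at Q produces rotation L₁/(3EI) + L₂/(3EI) = 3.467/EI.
Slope continuity at Q: θ_0 = M_Q·3.467/EI, so M_Q = 591.2/3.467 = 170.5 kN·m (hogging).
Span PQ, ΣM about P with M_Q applied at Q: R_Q^{PQ}·5.5 = 1086 + 170.5, so R_Q^{PQ} = 228.5 kN and R_P = 345 − 228.5 = 116.5 kN.
Span QR, ΣM about R: R_Q^{QR}·4.9 = 272.1 + 170.5, so R_Q^{QR} = 90.34 kN and R_R = 83.3 − 90.34 = -7.035 kN.
R_Q = 228.5 + 90.34 = 318.8 kN.

R_Q = 318.8 kN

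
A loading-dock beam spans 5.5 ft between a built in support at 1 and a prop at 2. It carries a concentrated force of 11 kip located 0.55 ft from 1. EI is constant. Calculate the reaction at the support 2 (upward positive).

R_2 = 0.1595 kip

Remove the prop at 2; the released (primary) structure is a cantilever built in at 1.
Downward deflection at the released point 2 due to the loads:
  point load 11 at a = 0.55: Pa²(3L − a)/(6EI) = 8.846/EI
Flexibility coefficient — unit upward force at 2: δ_{22} = L³/(3EI) = 55.46/EI.
The prop prevents deflection at 2: R_2 = δ_0/δ_{22} = 8.846/55.46 = 0.1595 kip.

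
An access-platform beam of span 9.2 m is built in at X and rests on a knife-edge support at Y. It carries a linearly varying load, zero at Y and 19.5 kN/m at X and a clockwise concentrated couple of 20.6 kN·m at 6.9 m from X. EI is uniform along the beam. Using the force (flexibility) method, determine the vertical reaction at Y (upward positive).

R_Y = 21.09 kN

Choose R_Y as the redundant. The primary structure is the cantilever fixed at X.
Free-end deflection of the primary structure under the applied loading (downward +):
  triangular load, peak 19.5 at the fixed end: w₀L⁴/(30EI) = 4657/EI
  clockwise couple 20.6 at a = 6.9: M₀a(2L − a)/(2EI) = 817.3/EI
  δ_0 = 5474/EI
Tip deflection under a unit load at Y: L³/(3EI) = 259.6/EI.
The prop prevents deflection at Y: R_Y = δ_0/δ_{YY} = 5474/259.6 = 21.09 kN.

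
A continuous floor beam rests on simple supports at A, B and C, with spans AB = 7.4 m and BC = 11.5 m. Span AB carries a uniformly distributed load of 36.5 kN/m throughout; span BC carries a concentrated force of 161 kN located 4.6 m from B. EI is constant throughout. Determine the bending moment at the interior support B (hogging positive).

M_B = 314.1 kN·m

Take M_B as the redundant. Released structure: two simple spans AB and BC with a hinge at B.
Rotations at B on the released spans (each span's end-slope, ×1/EI):
  span AB: UDL 36.5: wL³/(24EI) = 616.3/EI
  span BC: point load 161 at a = 4.6: Pab(L + b)/(6LEI) = 1363/EI
  relative rotation θ_0 = (616.3 + 1363)/EI = 1979/EI
A unit hogging moment at B produces rotation L₁/(3EI) + L₂/(3EI) = 6.3/EI.
Slope continuity at B: θ_0 = M_B·6.3/EI, so M_B = 1979/6.3 = 314.1 kN·m (hogging).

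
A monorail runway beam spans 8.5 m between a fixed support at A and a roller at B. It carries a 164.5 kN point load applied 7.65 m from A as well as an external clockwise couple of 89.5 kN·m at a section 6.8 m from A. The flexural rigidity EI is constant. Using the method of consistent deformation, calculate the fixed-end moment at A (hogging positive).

M_A = 29.83 kN·m

Take the reaction at B as the redundant and release it; the primary structure is a cantilever fixed at A.
Primary-structure tip deflection at B by superposition:
  point load 164.5 at a = 7.65: Pa²(3L − a)/(6EI) = 28640/EI
  clockwise couple 89.5 at a = 6.8: M₀a(2L − a)/(2EI) = 3104/EI
  δ_0 = 31744/EI
Flexibility coefficient — unit upward force at B: δ_{BB} = L³/(3EI) = 204.7/EI.
The prop prevents deflection at B: R_B = δ_0/δ_{BB} = 31744/204.7 = 155.1 kN.
Moment equilibrium about A: M_A = Σ(load moments about A) − R_B·L = 1348 − 155.1×8.5 = 29.83 kN·m.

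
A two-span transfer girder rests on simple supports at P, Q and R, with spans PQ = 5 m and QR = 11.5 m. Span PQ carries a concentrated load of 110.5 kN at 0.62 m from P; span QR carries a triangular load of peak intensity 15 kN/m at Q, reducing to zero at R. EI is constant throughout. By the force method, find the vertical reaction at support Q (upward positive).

R_Q = 100.6 kN

Insert a hinge at Q; M_Q is the redundant, and each span becomes simply supported.
Rotations at Q on the released spans (each span's end-slope, ×1/EI):
  span PQ: point load 110.5 at a = 0.62: Pab(L + a)/(6LEI) = 56.21/EI
  span QR: triangular load, peak 15: w₀L³/(45EI) = 507/EI
  relative rotation θ_0 = (56.21 + 507)/EI = 563.2/EI
A unit hogging moment at Q produces rotation L₁/(3EI) + L₂/(3EI) = 5.5/EI.
Compatibility: M_Q·(L₁+L₂)/(3EI) = θ_0, giving M_Q = 102.4 kN·m (hogging).
Span PQ, ΣM about P with M_Q applied at Q: R_Q^{PQ}·5 = 68.51 + 102.4, so R_Q^{PQ} = 34.18 kN and R_P = 110.5 − 34.18 = 76.32 kN.
Span QR, ΣM about R: R_Q^{QR}·11.5 = 661.2 + 102.4, so R_Q^{QR} = 66.4 kN and R_R = 86.25 − 66.4 = 19.85 kN.
R_Q = 34.18 + 66.4 = 100.6 kN.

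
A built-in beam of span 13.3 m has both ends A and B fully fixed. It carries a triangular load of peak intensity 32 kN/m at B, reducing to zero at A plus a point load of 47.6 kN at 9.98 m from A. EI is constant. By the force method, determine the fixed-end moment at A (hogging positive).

M_A = 218.3 kN·m

Take the two fixed-end moments M_A, M_B as redundants; the released structure is the simple span AB.
On the primary (simply-supported) span, the end slopes from the loading are:
  at A: triangular load, peak 32: 7w₀L³/(360EI) = 1464/EI
  at B: triangular load, peak 32: w₀L³/(45EI) = 1673/EI
  at A: point load 47.6 at a = 9.98: Pab(L + b)/(6LEI) = 328.5/EI
  at B: point load 47.6 at a = 9.98: Pab(L + a)/(6LEI) = 460.1/EI
  θ_A0 = 1792/EI,  θ_B0 = 2133/EI
Flexibility coefficients: a unit moment at one end gives L/(3EI) there and L/(6EI) at the far end, so f₁₁ = f₂₂ = 4.433/EI and f₁₂ = f₂₁ = 2.217/EI.
Compatibility — zero rotation at each built-in end:
  4.433 M_A + 2.217 M_B = 1792
  2.217 M_A + 4.433 M_B = 2133
Solving the pair gives M_A = 218.3 kN·m and M_B = 372 kN·m (hogging).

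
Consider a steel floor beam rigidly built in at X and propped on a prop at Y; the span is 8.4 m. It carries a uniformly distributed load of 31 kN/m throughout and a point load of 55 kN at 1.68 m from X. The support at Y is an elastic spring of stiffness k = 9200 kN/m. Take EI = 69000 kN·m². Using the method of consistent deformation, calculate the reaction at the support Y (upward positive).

R_Y = 97.05 kN

Take the reaction at Y as the redundant and release it; the primary structure is a cantilever fixed at X.
Deflection at Y on the released cantilever, summing each load's contribution:
  UDL 31: wL⁴/(8EI) = 19293/EI
  point load 55 at a = 1.68: Pa²(3L − a)/(6EI) = 608.5/EI
  δ_0 = 19901/EI
Tip deflection under a unit load at Y: L³/(3EI) = 197.6/EI.
With EI = 69000 kN·m²: δ_0 = 0.28842 m and δ_{YY} = 0.002863 m/kN.
Compatibility — the spring shortens by R_Y/k under the reaction it provides: δ_0 − R_Y·δ_{YY} = R_Y/k. With 1/k = 0.000109 m/kN, R_Y = δ_0 / (δ_{YY} + 1/k) = 0.28842 / (0.002863 + 0.000109) = 97.05 kN.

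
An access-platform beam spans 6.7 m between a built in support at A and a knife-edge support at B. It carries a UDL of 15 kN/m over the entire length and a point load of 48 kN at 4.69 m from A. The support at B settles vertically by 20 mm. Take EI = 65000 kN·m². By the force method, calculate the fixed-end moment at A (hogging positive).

Take the reaction at B as the redundant and release it; the primary structure is a cantilever fixed at A.
Primary-structure tip deflection at B by superposition:
  UDL 15: wL⁴/(8EI) = 3778/EI
  point load 48 at a = 4.69: Pa²(3L − a)/(6EI) = 2712/EI
  δ_0 = 6490/EI
Flexibility coefficient — unit upward force at B: δ_{BB} = L³/(3EI) = 100.3/EI.
With EI = 65000 kN·m²: δ_0 = 0.099846 m and δ_{BB} = 0.001542 m/kN.
Compatibility — the beam at B must follow the support down by 0.02 m: δ_0 − R_B·δ_{BB} = 0.02, so R_B = (0.099846 − 0.02)/0.001542 = 51.77 kN.
Moment equilibrium about A: M_A = Σ(load moments about A) − R_B·L = 561.8 − 51.77×6.7 = 214.9 kN·m.

M_A = 214.9 kN·m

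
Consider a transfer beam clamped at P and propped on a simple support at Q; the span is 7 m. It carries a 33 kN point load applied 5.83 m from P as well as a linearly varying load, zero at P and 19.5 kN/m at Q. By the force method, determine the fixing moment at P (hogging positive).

M_P = 74.5 kN·m

Remove the prop at Q; the released (primary) structure is a cantilever built in at P.
Deflection at Q on the released cantilever, summing each load's contribution:
  point load 33 at a = 5.83: Pa²(3L − a)/(6EI) = 2836/EI
  triangular load, peak 19.5 at the free end: 11w₀L⁴/(120EI) = 4292/EI
  δ_0 = 7128/EI
Tip deflection under a unit load at Q: L³/(3EI) = 114.3/EI.
Compatibility at Q: δ_0 − R_Q·δ_{QQ} = 0, so R_Q = 7128/114.3 = 62.34 kN.
Moment equilibrium about P: M_P = Σ(load moments about P) − R_Q·L = 510.9 − 62.34×7 = 74.5 kN·m.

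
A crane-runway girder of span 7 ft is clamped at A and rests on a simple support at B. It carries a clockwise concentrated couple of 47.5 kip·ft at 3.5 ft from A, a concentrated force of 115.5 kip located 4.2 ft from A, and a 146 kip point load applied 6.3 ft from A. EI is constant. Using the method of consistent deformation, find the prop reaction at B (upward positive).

Remove the prop at B; the released (primary) structure is a cantilever built in at A.
Downward deflection at the released point B due to the loads:
  clockwise couple 47.5 at a = 3.5: M₀a(2L − a)/(2EI) = 872.8/EI
  point load 115.5 at a = 4.2: Pa²(3L − a)/(6EI) = 5705/EI
  point load 146 at a = 6.3: Pa²(3L − a)/(6EI) = 14197/EI
  δ_0 = 20775/EI
Flexibility coefficient — unit upward force at B: δ_{BB} = L³/(3EI) = 114.3/EI.
Compatibility at B: δ_0 − R_B·δ_{BB} = 0, so R_B = 20775/114.3 = 181.7 kip.

R_B = 181.7 kip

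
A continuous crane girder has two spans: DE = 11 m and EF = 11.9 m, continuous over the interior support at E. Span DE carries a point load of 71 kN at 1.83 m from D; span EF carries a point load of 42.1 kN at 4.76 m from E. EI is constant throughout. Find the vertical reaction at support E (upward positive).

Release continuity at E by inserting a hinge; the redundant is the internal moment M_E. The primary structure is two simply-supported spans DE and EF.
End slopes at the hinge E, treating each span as simply supported:
  span DE: point load 71 at a = 1.83: Pab(L + a)/(6LEI) = 231.6/EI
  span EF: point load 42.1 at a = 4.76: Pab(L + b)/(6LEI) = 381.6/EI
  relative rotation θ_0 = (231.6 + 381.6)/EI = 613.2/EI
A unit hogging moment at E produces rotation L₁/(3EI) + L₂/(3EI) = 7.633/EI.
Compatibility: M_E·(L₁+L₂)/(3EI) = θ_0, giving M_E = 80.33 kN·m (hogging).
Span DE, ΣM about D with M_E applied at E: R_E^{DE}·11 = 129.9 + 80.33, so R_E^{DE} = 19.11 kN and R_D = 71 − 19.11 = 51.89 kN.
Span EF, ΣM about F: R_E^{EF}·11.9 = 300.6 + 80.33, so R_E^{EF} = 32.01 kN and R_F = 42.1 − 32.01 = 10.09 kN.
R_E = 19.11 + 32.01 = 51.12 kN.

R_E = 51.12 kN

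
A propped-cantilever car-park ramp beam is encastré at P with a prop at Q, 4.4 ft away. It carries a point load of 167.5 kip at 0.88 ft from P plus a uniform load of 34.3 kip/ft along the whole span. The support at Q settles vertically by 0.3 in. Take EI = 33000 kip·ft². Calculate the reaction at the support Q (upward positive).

Release the roller at Q. Primary structure: cantilever fixed at P.
Primary-structure tip deflection at Q by superposition:
  point load 167.5 at a = 0.88: Pa²(3L − a)/(6EI) = 266.3/EI
  UDL 34.3: wL⁴/(8EI) = 1607/EI
  δ_0 = 1873/EI
Flexibility coefficient — unit upward force at Q: δ_{QQ} = L³/(3EI) = 28.39/EI.
With EI = 33000 kip·ft²: δ_0 = 0.056768 ft and δ_{QQ} = 0.00086 ft/kip.
Compatibility — the beam at Q must follow the support down by 0.025 ft: δ_0 − R_Q·δ_{QQ} = 0.025, so R_Q = (0.056768 − 0.025)/0.00086 = 36.92 kip.

R_Q = 36.92 kip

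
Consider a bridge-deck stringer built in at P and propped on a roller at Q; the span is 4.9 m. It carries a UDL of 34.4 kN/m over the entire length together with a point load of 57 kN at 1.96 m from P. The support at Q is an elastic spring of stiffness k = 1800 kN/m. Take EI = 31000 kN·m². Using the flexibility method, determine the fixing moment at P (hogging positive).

Choose R_Q as the redundant. The primary structure is the cantilever fixed at P.
Primary-structure tip deflection at Q by superposition:
  UDL 34.4: wL⁴/(8EI) = 2479/EI
  point load 57 at a = 1.96: Pa²(3L − a)/(6EI) = 464.9/EI
  δ_0 = 2944/EI
Flexibility coefficient — unit upward force at Q: δ_{QQ} = L³/(3EI) = 39.22/EI.
With EI = 31000 kN·m²: δ_0 = 0.094962 m and δ_{QQ} = 0.001265 m/kN.
Compatibility — the spring shortens by R_Q/k under the reaction it provides: δ_0 − R_Q·δ_{QQ} = R_Q/k. With 1/k = 0.000556 m/kN, R_Q = δ_0 / (δ_{QQ} + 1/k) = 0.094962 / (0.001265 + 0.000556) = 52.16 kN.
Moment equilibrium about P: M_P = Σ(load moments about P) − R_Q·L = 524.7 − 52.16×4.9 = 269.1 kN·m.

M_P = 269.1 kN·m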